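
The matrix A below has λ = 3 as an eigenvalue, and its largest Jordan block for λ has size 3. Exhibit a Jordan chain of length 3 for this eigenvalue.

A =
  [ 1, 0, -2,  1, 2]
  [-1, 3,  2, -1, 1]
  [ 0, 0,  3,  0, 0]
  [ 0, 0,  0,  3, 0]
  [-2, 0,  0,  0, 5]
A Jordan chain for λ = 3 of length 3:
v_1 = (4, 2, 0, 0, 4)ᵀ
v_2 = (-2, 2, 0, 0, 0)ᵀ
v_3 = (0, 0, 1, 0, 0)ᵀ

Let N = A − (3)·I. We want v_3 with N^3 v_3 = 0 but N^2 v_3 ≠ 0; then v_{j-1} := N · v_j for j = 3, …, 2.

Pick v_3 = (0, 0, 1, 0, 0)ᵀ.
Then v_2 = N · v_3 = (-2, 2, 0, 0, 0)ᵀ.
Then v_1 = N · v_2 = (4, 2, 0, 0, 4)ᵀ.

Sanity check: (A − (3)·I) v_1 = (0, 0, 0, 0, 0)ᵀ = 0. ✓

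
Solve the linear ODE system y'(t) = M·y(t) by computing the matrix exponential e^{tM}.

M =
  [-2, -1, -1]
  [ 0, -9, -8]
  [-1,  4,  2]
e^{tM} =
  [t^2*exp(-3*t) + t*exp(-3*t) + exp(-3*t), t^2*exp(-3*t)/2 - t*exp(-3*t), t^2*exp(-3*t) - t*exp(-3*t)]
  [4*t^2*exp(-3*t), 2*t^2*exp(-3*t) - 6*t*exp(-3*t) + exp(-3*t), 4*t^2*exp(-3*t) - 8*t*exp(-3*t)]
  [-3*t^2*exp(-3*t) - t*exp(-3*t), -3*t^2*exp(-3*t)/2 + 4*t*exp(-3*t), -3*t^2*exp(-3*t) + 5*t*exp(-3*t) + exp(-3*t)]

Strategy: write M = P · J · P⁻¹ where J is a Jordan canonical form, so e^{tM} = P · e^{tJ} · P⁻¹, and e^{tJ} can be computed block-by-block.

M has Jordan form
J =
  [-3,  1,  0]
  [ 0, -3,  1]
  [ 0,  0, -3]
(up to reordering of blocks).

Per-block formulas:
  For a 3×3 Jordan block J_3(-3): exp(t · J_3(-3)) = e^(-3t)·(I + t·N + (t^2/2)·N^2), where N is the 3×3 nilpotent shift.

After assembling e^{tJ} and conjugating by P, we get:

e^{tM} =
  [t^2*exp(-3*t) + t*exp(-3*t) + exp(-3*t), t^2*exp(-3*t)/2 - t*exp(-3*t), t^2*exp(-3*t) - t*exp(-3*t)]
  [4*t^2*exp(-3*t), 2*t^2*exp(-3*t) - 6*t*exp(-3*t) + exp(-3*t), 4*t^2*exp(-3*t) - 8*t*exp(-3*t)]
  [-3*t^2*exp(-3*t) - t*exp(-3*t), -3*t^2*exp(-3*t)/2 + 4*t*exp(-3*t), -3*t^2*exp(-3*t) + 5*t*exp(-3*t) + exp(-3*t)]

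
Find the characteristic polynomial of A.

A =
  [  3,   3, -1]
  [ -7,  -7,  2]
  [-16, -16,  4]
x^3

Expanding det(x·I − A) (e.g. by cofactor expansion or by noting that A is similar to its Jordan form J, which has the same characteristic polynomial as A) gives
  χ_A(x) = x^3
which factors as x^3. The eigenvalues (with algebraic multiplicities) are λ = 0 with multiplicity 3.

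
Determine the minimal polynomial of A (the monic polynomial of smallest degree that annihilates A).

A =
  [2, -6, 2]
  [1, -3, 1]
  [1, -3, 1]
x^2

The characteristic polynomial is χ_A(x) = x^3, so the eigenvalues are known. The minimal polynomial is
  m_A(x) = Π_λ (x − λ)^{k_λ}
where k_λ is the size of the *largest* Jordan block for λ (equivalently, the smallest k with (A − λI)^k v = 0 for every generalised eigenvector v of λ).

  λ = 0: largest Jordan block has size 2, contributing (x − 0)^2

So m_A(x) = x^2 = x^2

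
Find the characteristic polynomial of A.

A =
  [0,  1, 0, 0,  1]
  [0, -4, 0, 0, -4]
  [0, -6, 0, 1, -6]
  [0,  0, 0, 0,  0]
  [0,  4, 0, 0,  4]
x^5

Expanding det(x·I − A) (e.g. by cofactor expansion or by noting that A is similar to its Jordan form J, which has the same characteristic polynomial as A) gives
  χ_A(x) = x^5
which factors as x^5. The eigenvalues (with algebraic multiplicities) are λ = 0 with multiplicity 5.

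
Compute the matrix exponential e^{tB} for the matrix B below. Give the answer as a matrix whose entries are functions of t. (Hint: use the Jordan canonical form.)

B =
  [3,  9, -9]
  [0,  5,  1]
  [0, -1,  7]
e^{tB} =
  [exp(3*t), 3*exp(6*t) - 3*exp(3*t), -3*exp(6*t) + 3*exp(3*t)]
  [0, -t*exp(6*t) + exp(6*t), t*exp(6*t)]
  [0, -t*exp(6*t), t*exp(6*t) + exp(6*t)]

Strategy: write B = P · J · P⁻¹ where J is a Jordan canonical form, so e^{tB} = P · e^{tJ} · P⁻¹, and e^{tJ} can be computed block-by-block.

B has Jordan form
J =
  [3, 0, 0]
  [0, 6, 1]
  [0, 0, 6]
(up to reordering of blocks).

Per-block formulas:
  For a 2×2 Jordan block J_2(6): exp(t · J_2(6)) = e^(6t)·(I + t·N), where N is the 2×2 nilpotent shift.
  For a 1×1 block at λ = 3: exp(t · [3]) = [e^(3t)].

After assembling e^{tJ} and conjugating by P, we get:

e^{tB} =
  [exp(3*t), 3*exp(6*t) - 3*exp(3*t), -3*exp(6*t) + 3*exp(3*t)]
  [0, -t*exp(6*t) + exp(6*t), t*exp(6*t)]
  [0, -t*exp(6*t), t*exp(6*t) + exp(6*t)]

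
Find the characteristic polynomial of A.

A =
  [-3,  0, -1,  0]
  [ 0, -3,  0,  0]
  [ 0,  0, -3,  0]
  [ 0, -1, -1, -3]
x^4 + 12*x^3 + 54*x^2 + 108*x + 81

Expanding det(x·I − A) (e.g. by cofactor expansion or by noting that A is similar to its Jordan form J, which has the same characteristic polynomial as A) gives
  χ_A(x) = x^4 + 12*x^3 + 54*x^2 + 108*x + 81
which factors as (x + 3)^4. The eigenvalues (with algebraic multiplicities) are λ = -3 with multiplicity 4.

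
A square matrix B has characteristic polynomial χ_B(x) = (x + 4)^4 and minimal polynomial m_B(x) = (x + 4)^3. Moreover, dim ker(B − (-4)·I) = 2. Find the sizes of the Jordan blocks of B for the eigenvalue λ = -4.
Block sizes for λ = -4: [3, 1]

Step 1 — from the characteristic polynomial, algebraic multiplicity of λ = -4 is 4. From dim ker(B − (-4)·I) = 2, there are exactly 2 Jordan blocks for λ = -4.
Step 2 — from the minimal polynomial, the factor (x + 4)^3 tells us the largest block for λ = -4 has size 3.
Step 3 — with total size 4, 2 blocks, and largest block 3, the block sizes (in nonincreasing order) are [3, 1].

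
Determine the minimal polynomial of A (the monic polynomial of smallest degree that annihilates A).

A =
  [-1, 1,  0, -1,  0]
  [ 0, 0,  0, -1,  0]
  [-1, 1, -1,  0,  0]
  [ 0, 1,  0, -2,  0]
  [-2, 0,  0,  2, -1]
x^2 + 2*x + 1

The characteristic polynomial is χ_A(x) = (x + 1)^5, so the eigenvalues are known. The minimal polynomial is
  m_A(x) = Π_λ (x − λ)^{k_λ}
where k_λ is the size of the *largest* Jordan block for λ (equivalently, the smallest k with (A − λI)^k v = 0 for every generalised eigenvector v of λ).

  λ = -1: largest Jordan block has size 2, contributing (x + 1)^2

So m_A(x) = (x + 1)^2 = x^2 + 2*x + 1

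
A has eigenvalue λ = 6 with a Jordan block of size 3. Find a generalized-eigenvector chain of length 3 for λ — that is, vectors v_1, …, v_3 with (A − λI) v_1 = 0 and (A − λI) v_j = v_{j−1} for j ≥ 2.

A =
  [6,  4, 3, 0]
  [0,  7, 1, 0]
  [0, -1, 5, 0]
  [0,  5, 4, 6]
A Jordan chain for λ = 6 of length 3:
v_1 = (1, 0, 0, 1)ᵀ
v_2 = (4, 1, -1, 5)ᵀ
v_3 = (0, 1, 0, 0)ᵀ

Let N = A − (6)·I. We want v_3 with N^3 v_3 = 0 but N^2 v_3 ≠ 0; then v_{j-1} := N · v_j for j = 3, …, 2.

Pick v_3 = (0, 1, 0, 0)ᵀ.
Then v_2 = N · v_3 = (4, 1, -1, 5)ᵀ.
Then v_1 = N · v_2 = (1, 0, 0, 1)ᵀ.

Sanity check: (A − (6)·I) v_1 = (0, 0, 0, 0)ᵀ = 0. ✓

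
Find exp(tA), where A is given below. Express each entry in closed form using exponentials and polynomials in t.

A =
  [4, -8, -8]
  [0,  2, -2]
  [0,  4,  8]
e^{tA} =
  [exp(4*t), -4*exp(6*t) + 4*exp(4*t), -4*exp(6*t) + 4*exp(4*t)]
  [0, -exp(6*t) + 2*exp(4*t), -exp(6*t) + exp(4*t)]
  [0, 2*exp(6*t) - 2*exp(4*t), 2*exp(6*t) - exp(4*t)]

Strategy: write A = P · J · P⁻¹ where J is a Jordan canonical form, so e^{tA} = P · e^{tJ} · P⁻¹, and e^{tJ} can be computed block-by-block.

A has Jordan form
J =
  [4, 0, 0]
  [0, 4, 0]
  [0, 0, 6]
(up to reordering of blocks).

Per-block formulas:
  For a 1×1 block at λ = 4: exp(t · [4]) = [e^(4t)].
  For a 1×1 block at λ = 6: exp(t · [6]) = [e^(6t)].

After assembling e^{tJ} and conjugating by P, we get:

e^{tA} =
  [exp(4*t), -4*exp(6*t) + 4*exp(4*t), -4*exp(6*t) + 4*exp(4*t)]
  [0, -exp(6*t) + 2*exp(4*t), -exp(6*t) + exp(4*t)]
  [0, 2*exp(6*t) - 2*exp(4*t), 2*exp(6*t) - exp(4*t)]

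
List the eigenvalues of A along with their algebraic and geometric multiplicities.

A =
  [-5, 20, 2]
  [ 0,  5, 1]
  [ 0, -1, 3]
λ = -5: alg = 1, geom = 1; λ = 4: alg = 2, geom = 1

Step 1 — factor the characteristic polynomial to read off the algebraic multiplicities:
  χ_A(x) = (x - 4)^2*(x + 5)

Step 2 — compute geometric multiplicities via the rank-nullity identity g(λ) = n − rank(A − λI):
  rank(A − (-5)·I) = 2, so dim ker(A − (-5)·I) = n − 2 = 1
  rank(A − (4)·I) = 2, so dim ker(A − (4)·I) = n − 2 = 1

Summary:
  λ = -5: algebraic multiplicity = 1, geometric multiplicity = 1
  λ = 4: algebraic multiplicity = 2, geometric multiplicity = 1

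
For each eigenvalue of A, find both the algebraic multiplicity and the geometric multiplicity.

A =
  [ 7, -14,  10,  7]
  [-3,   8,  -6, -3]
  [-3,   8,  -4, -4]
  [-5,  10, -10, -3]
λ = 2: alg = 4, geom = 2

Step 1 — factor the characteristic polynomial to read off the algebraic multiplicities:
  χ_A(x) = (x - 2)^4

Step 2 — compute geometric multiplicities via the rank-nullity identity g(λ) = n − rank(A − λI):
  rank(A − (2)·I) = 2, so dim ker(A − (2)·I) = n − 2 = 2

Summary:
  λ = 2: algebraic multiplicity = 4, geometric multiplicity = 2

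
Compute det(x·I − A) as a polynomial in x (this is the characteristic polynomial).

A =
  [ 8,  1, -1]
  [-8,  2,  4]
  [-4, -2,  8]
x^3 - 18*x^2 + 108*x - 216

Expanding det(x·I − A) (e.g. by cofactor expansion or by noting that A is similar to its Jordan form J, which has the same characteristic polynomial as A) gives
  χ_A(x) = x^3 - 18*x^2 + 108*x - 216
which factors as (x - 6)^3. The eigenvalues (with algebraic multiplicities) are λ = 6 with multiplicity 3.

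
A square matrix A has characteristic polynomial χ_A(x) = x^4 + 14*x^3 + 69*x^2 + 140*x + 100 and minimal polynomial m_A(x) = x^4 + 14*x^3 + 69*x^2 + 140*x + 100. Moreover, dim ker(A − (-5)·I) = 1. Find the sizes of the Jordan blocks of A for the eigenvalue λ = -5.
Block sizes for λ = -5: [2]

Step 1 — from the characteristic polynomial, algebraic multiplicity of λ = -5 is 2. From dim ker(A − (-5)·I) = 1, there are exactly 1 Jordan blocks for λ = -5.
Step 2 — from the minimal polynomial, the factor (x + 5)^2 tells us the largest block for λ = -5 has size 2.
Step 3 — with total size 2, 1 blocks, and largest block 2, the block sizes (in nonincreasing order) are [2].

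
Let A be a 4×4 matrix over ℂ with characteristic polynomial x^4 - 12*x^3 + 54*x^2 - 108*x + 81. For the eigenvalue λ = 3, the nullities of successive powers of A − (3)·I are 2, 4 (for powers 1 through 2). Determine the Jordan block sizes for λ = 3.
Block sizes for λ = 3: [2, 2]

From the dimensions of kernels of powers, the number of Jordan blocks of size at least j is d_j − d_{j−1} where d_j = dim ker(N^j) (with d_0 = 0). Computing the differences gives [2, 2].
The number of blocks of size exactly k is (#blocks of size ≥ k) − (#blocks of size ≥ k + 1), so the partition is: 2 block(s) of size 2.
In nonincreasing order the block sizes are [2, 2].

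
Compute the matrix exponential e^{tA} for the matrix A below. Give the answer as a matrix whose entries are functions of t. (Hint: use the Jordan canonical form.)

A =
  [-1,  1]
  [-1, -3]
e^{tA} =
  [t*exp(-2*t) + exp(-2*t), t*exp(-2*t)]
  [-t*exp(-2*t), -t*exp(-2*t) + exp(-2*t)]

Strategy: write A = P · J · P⁻¹ where J is a Jordan canonical form, so e^{tA} = P · e^{tJ} · P⁻¹, and e^{tJ} can be computed block-by-block.

A has Jordan form
J =
  [-2,  1]
  [ 0, -2]
(up to reordering of blocks).

Per-block formulas:
  For a 2×2 Jordan block J_2(-2): exp(t · J_2(-2)) = e^(-2t)·(I + t·N), where N is the 2×2 nilpotent shift.

After assembling e^{tJ} and conjugating by P, we get:

e^{tA} =
  [t*exp(-2*t) + exp(-2*t), t*exp(-2*t)]
  [-t*exp(-2*t), -t*exp(-2*t) + exp(-2*t)]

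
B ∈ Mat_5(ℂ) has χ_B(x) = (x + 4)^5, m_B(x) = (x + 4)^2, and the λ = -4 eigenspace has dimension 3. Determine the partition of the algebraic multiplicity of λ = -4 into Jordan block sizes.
Block sizes for λ = -4: [2, 2, 1]

Step 1 — from the characteristic polynomial, algebraic multiplicity of λ = -4 is 5. From dim ker(B − (-4)·I) = 3, there are exactly 3 Jordan blocks for λ = -4.
Step 2 — from the minimal polynomial, the factor (x + 4)^2 tells us the largest block for λ = -4 has size 2.
Step 3 — with total size 5, 3 blocks, and largest block 2, the block sizes (in nonincreasing order) are [2, 2, 1].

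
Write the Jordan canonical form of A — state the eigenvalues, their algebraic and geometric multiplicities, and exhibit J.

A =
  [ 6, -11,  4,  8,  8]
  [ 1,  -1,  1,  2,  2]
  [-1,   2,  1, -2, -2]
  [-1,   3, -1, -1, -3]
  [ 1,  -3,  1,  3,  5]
J_3(2) ⊕ J_2(2)

The characteristic polynomial is
  det(x·I − A) = x^5 - 10*x^4 + 40*x^3 - 80*x^2 + 80*x - 32 = (x - 2)^5

Eigenvalues and multiplicities (the geometric multiplicity of λ is n − rank(A − λI), which equals the number of Jordan blocks for λ):
  λ = 2: algebraic multiplicity = 5, geometric multiplicity = 2

Determining the block sizes for each eigenvalue:
  λ = 2: with am = 5 and gm = 2, the partition is not yet determined (e.g. several partitions of 5 into 2 parts exist). Let N = A − (2)·I. Computing rank(N^1) = 3, rank(N^2) = 1, rank(N^3) = 0; the number of blocks of size ≥ j is rank(N^{j−1}) − rank(N^j), giving [2, 2, 1]. So we have 1 block(s) of size 3, 1 block(s) of size 2 → block sizes [3, 2]

Assembling the blocks gives a Jordan form
J =
  [2, 1, 0, 0, 0]
  [0, 2, 1, 0, 0]
  [0, 0, 2, 0, 0]
  [0, 0, 0, 2, 1]
  [0, 0, 0, 0, 2]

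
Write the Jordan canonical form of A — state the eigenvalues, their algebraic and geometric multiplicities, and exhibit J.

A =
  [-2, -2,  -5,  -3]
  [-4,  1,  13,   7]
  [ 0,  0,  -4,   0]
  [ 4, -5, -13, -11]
J_3(-4) ⊕ J_1(-4)

The characteristic polynomial is
  det(x·I − A) = x^4 + 16*x^3 + 96*x^2 + 256*x + 256 = (x + 4)^4

Eigenvalues and multiplicities (the geometric multiplicity of λ is n − rank(A − λI), which equals the number of Jordan blocks for λ):
  λ = -4: algebraic multiplicity = 4, geometric multiplicity = 2

Determining the block sizes for each eigenvalue:
  λ = -4: with am = 4 and gm = 2, the partition is not yet determined (e.g. several partitions of 4 into 2 parts exist). Let N = A − (-4)·I. Computing rank(N^1) = 2, rank(N^2) = 1, rank(N^3) = 0; the number of blocks of size ≥ j is rank(N^{j−1}) − rank(N^j), giving [2, 1, 1]. So we have 1 block(s) of size 3, 1 block(s) of size 1 → block sizes [3, 1]

Assembling the blocks gives a Jordan form
J =
  [-4,  1,  0,  0]
  [ 0, -4,  1,  0]
  [ 0,  0, -4,  0]
  [ 0,  0,  0, -4]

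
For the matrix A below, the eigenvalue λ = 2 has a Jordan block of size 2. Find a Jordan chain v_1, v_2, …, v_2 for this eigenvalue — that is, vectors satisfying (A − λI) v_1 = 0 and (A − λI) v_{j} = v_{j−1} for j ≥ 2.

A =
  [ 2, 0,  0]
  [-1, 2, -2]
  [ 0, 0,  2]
A Jordan chain for λ = 2 of length 2:
v_1 = (0, -1, 0)ᵀ
v_2 = (1, 0, 0)ᵀ

Let N = A − (2)·I. We want v_2 with N^2 v_2 = 0 but N^1 v_2 ≠ 0; then v_{j-1} := N · v_j for j = 2, …, 2.

Pick v_2 = (1, 0, 0)ᵀ.
Then v_1 = N · v_2 = (0, -1, 0)ᵀ.

Sanity check: (A − (2)·I) v_1 = (0, 0, 0)ᵀ = 0. ✓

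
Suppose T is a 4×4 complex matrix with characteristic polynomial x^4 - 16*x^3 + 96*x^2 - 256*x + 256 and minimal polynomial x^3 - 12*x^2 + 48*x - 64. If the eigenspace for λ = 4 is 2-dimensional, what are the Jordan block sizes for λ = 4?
Block sizes for λ = 4: [3, 1]

Step 1 — from the characteristic polynomial, algebraic multiplicity of λ = 4 is 4. From dim ker(T − (4)·I) = 2, there are exactly 2 Jordan blocks for λ = 4.
Step 2 — from the minimal polynomial, the factor (x − 4)^3 tells us the largest block for λ = 4 has size 3.
Step 3 — with total size 4, 2 blocks, and largest block 3, the block sizes (in nonincreasing order) are [3, 1].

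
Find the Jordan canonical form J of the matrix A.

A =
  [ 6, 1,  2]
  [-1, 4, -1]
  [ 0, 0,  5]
J_3(5)

The characteristic polynomial is
  det(x·I − A) = x^3 - 15*x^2 + 75*x - 125 = (x - 5)^3

Eigenvalues and multiplicities (the geometric multiplicity of λ is n − rank(A − λI), which equals the number of Jordan blocks for λ):
  λ = 5: algebraic multiplicity = 3, geometric multiplicity = 1

Determining the block sizes for each eigenvalue:
  λ = 5: one block (gm = 1), so the single block has size am = 3 → block sizes [3]

Assembling the blocks gives a Jordan form
J =
  [5, 1, 0]
  [0, 5, 1]
  [0, 0, 5]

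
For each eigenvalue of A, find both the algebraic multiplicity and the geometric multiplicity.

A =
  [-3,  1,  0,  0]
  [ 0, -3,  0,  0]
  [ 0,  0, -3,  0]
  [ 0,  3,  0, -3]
λ = -3: alg = 4, geom = 3

Step 1 — factor the characteristic polynomial to read off the algebraic multiplicities:
  χ_A(x) = (x + 3)^4

Step 2 — compute geometric multiplicities via the rank-nullity identity g(λ) = n − rank(A − λI):
  rank(A − (-3)·I) = 1, so dim ker(A − (-3)·I) = n − 1 = 3

Summary:
  λ = -3: algebraic multiplicity = 4, geometric multiplicity = 3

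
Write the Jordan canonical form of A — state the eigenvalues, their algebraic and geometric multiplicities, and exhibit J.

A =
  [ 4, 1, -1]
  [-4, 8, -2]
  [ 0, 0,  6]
J_2(6) ⊕ J_1(6)

The characteristic polynomial is
  det(x·I − A) = x^3 - 18*x^2 + 108*x - 216 = (x - 6)^3

Eigenvalues and multiplicities (the geometric multiplicity of λ is n − rank(A − λI), which equals the number of Jordan blocks for λ):
  λ = 6: algebraic multiplicity = 3, geometric multiplicity = 2

Determining the block sizes for each eigenvalue:
  λ = 6: 2 blocks summing to 3 forces exactly one block of size 2 and the rest size 1 → block sizes [2, 1]

Assembling the blocks gives a Jordan form
J =
  [6, 1, 0]
  [0, 6, 0]
  [0, 0, 6]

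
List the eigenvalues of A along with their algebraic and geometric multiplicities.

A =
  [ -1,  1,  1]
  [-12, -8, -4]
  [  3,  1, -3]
λ = -4: alg = 3, geom = 2

Step 1 — factor the characteristic polynomial to read off the algebraic multiplicities:
  χ_A(x) = (x + 4)^3

Step 2 — compute geometric multiplicities via the rank-nullity identity g(λ) = n − rank(A − λI):
  rank(A − (-4)·I) = 1, so dim ker(A − (-4)·I) = n − 1 = 2

Summary:
  λ = -4: algebraic multiplicity = 3, geometric multiplicity = 2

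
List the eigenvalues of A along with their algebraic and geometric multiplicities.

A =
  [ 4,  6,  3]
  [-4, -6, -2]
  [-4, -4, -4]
λ = -2: alg = 3, geom = 2

Step 1 — factor the characteristic polynomial to read off the algebraic multiplicities:
  χ_A(x) = (x + 2)^3

Step 2 — compute geometric multiplicities via the rank-nullity identity g(λ) = n − rank(A − λI):
  rank(A − (-2)·I) = 1, so dim ker(A − (-2)·I) = n − 1 = 2

Summary:
  λ = -2: algebraic multiplicity = 3, geometric multiplicity = 2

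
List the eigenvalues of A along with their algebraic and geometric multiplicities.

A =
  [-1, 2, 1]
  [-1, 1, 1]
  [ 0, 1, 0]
λ = 0: alg = 3, geom = 1

Step 1 — factor the characteristic polynomial to read off the algebraic multiplicities:
  χ_A(x) = x^3

Step 2 — compute geometric multiplicities via the rank-nullity identity g(λ) = n − rank(A − λI):
  rank(A − (0)·I) = 2, so dim ker(A − (0)·I) = n − 2 = 1

Summary:
  λ = 0: algebraic multiplicity = 3, geometric multiplicity = 1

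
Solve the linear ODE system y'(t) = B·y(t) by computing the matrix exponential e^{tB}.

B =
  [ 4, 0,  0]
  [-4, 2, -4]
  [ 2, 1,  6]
e^{tB} =
  [exp(4*t), 0, 0]
  [-4*t*exp(4*t), -2*t*exp(4*t) + exp(4*t), -4*t*exp(4*t)]
  [2*t*exp(4*t), t*exp(4*t), 2*t*exp(4*t) + exp(4*t)]

Strategy: write B = P · J · P⁻¹ where J is a Jordan canonical form, so e^{tB} = P · e^{tJ} · P⁻¹, and e^{tJ} can be computed block-by-block.

B has Jordan form
J =
  [4, 1, 0]
  [0, 4, 0]
  [0, 0, 4]
(up to reordering of blocks).

Per-block formulas:
  For a 1×1 block at λ = 4: exp(t · [4]) = [e^(4t)].
  For a 2×2 Jordan block J_2(4): exp(t · J_2(4)) = e^(4t)·(I + t·N), where N is the 2×2 nilpotent shift.

After assembling e^{tJ} and conjugating by P, we get:

e^{tB} =
  [exp(4*t), 0, 0]
  [-4*t*exp(4*t), -2*t*exp(4*t) + exp(4*t), -4*t*exp(4*t)]
  [2*t*exp(4*t), t*exp(4*t), 2*t*exp(4*t) + exp(4*t)]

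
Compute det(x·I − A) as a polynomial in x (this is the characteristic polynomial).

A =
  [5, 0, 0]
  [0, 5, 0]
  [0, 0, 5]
x^3 - 15*x^2 + 75*x - 125

Expanding det(x·I − A) (e.g. by cofactor expansion or by noting that A is similar to its Jordan form J, which has the same characteristic polynomial as A) gives
  χ_A(x) = x^3 - 15*x^2 + 75*x - 125
which factors as (x - 5)^3. The eigenvalues (with algebraic multiplicities) are λ = 5 with multiplicity 3.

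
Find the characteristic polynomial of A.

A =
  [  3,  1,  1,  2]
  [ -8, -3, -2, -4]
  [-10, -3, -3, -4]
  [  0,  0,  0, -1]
x^4 + 4*x^3 + 6*x^2 + 4*x + 1

Expanding det(x·I − A) (e.g. by cofactor expansion or by noting that A is similar to its Jordan form J, which has the same characteristic polynomial as A) gives
  χ_A(x) = x^4 + 4*x^3 + 6*x^2 + 4*x + 1
which factors as (x + 1)^4. The eigenvalues (with algebraic multiplicities) are λ = -1 with multiplicity 4.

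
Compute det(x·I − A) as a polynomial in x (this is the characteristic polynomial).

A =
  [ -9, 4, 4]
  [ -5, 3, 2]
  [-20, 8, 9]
x^3 - 3*x^2 + 3*x - 1

Expanding det(x·I − A) (e.g. by cofactor expansion or by noting that A is similar to its Jordan form J, which has the same characteristic polynomial as A) gives
  χ_A(x) = x^3 - 3*x^2 + 3*x - 1
which factors as (x - 1)^3. The eigenvalues (with algebraic multiplicities) are λ = 1 with multiplicity 3.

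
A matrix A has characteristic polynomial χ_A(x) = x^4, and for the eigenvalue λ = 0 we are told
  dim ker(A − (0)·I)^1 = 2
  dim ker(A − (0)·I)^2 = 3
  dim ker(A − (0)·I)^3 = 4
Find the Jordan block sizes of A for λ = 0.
Block sizes for λ = 0: [3, 1]

From the dimensions of kernels of powers, the number of Jordan blocks of size at least j is d_j − d_{j−1} where d_j = dim ker(N^j) (with d_0 = 0). Computing the differences gives [2, 1, 1].
The number of blocks of size exactly k is (#blocks of size ≥ k) − (#blocks of size ≥ k + 1), so the partition is: 1 block(s) of size 1, 1 block(s) of size 3.
In nonincreasing order the block sizes are [3, 1].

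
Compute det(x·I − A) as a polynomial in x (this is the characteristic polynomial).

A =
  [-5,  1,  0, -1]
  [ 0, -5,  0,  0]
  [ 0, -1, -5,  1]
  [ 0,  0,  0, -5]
x^4 + 20*x^3 + 150*x^2 + 500*x + 625

Expanding det(x·I − A) (e.g. by cofactor expansion or by noting that A is similar to its Jordan form J, which has the same characteristic polynomial as A) gives
  χ_A(x) = x^4 + 20*x^3 + 150*x^2 + 500*x + 625
which factors as (x + 5)^4. The eigenvalues (with algebraic multiplicities) are λ = -5 with multiplicity 4.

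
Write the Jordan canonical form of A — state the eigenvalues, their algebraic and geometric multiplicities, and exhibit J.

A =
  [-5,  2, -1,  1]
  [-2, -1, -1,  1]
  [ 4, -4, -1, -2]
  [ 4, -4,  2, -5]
J_2(-3) ⊕ J_1(-3) ⊕ J_1(-3)

The characteristic polynomial is
  det(x·I − A) = x^4 + 12*x^3 + 54*x^2 + 108*x + 81 = (x + 3)^4

Eigenvalues and multiplicities (the geometric multiplicity of λ is n − rank(A − λI), which equals the number of Jordan blocks for λ):
  λ = -3: algebraic multiplicity = 4, geometric multiplicity = 3

Determining the block sizes for each eigenvalue:
  λ = -3: 3 blocks summing to 4 forces exactly one block of size 2 and the rest size 1 → block sizes [2, 1, 1]

Assembling the blocks gives a Jordan form
J =
  [-3,  1,  0,  0]
  [ 0, -3,  0,  0]
  [ 0,  0, -3,  0]
  [ 0,  0,  0, -3]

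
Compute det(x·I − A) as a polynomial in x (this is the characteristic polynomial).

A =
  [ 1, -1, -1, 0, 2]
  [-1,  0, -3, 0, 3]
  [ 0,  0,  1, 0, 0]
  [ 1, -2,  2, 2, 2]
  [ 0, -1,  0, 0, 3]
x^5 - 7*x^4 + 19*x^3 - 25*x^2 + 16*x - 4

Expanding det(x·I − A) (e.g. by cofactor expansion or by noting that A is similar to its Jordan form J, which has the same characteristic polynomial as A) gives
  χ_A(x) = x^5 - 7*x^4 + 19*x^3 - 25*x^2 + 16*x - 4
which factors as (x - 2)^2*(x - 1)^3. The eigenvalues (with algebraic multiplicities) are λ = 1 with multiplicity 3, λ = 2 with multiplicity 2.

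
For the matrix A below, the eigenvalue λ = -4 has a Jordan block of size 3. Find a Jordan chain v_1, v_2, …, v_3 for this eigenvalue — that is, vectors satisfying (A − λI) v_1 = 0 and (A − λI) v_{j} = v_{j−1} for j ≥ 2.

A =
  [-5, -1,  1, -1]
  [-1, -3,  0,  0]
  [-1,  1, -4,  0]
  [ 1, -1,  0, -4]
A Jordan chain for λ = -4 of length 3:
v_1 = (2, 2, 2, -2)ᵀ
v_2 = (-1, 1, 1, -1)ᵀ
v_3 = (0, 1, 0, 0)ᵀ

Let N = A − (-4)·I. We want v_3 with N^3 v_3 = 0 but N^2 v_3 ≠ 0; then v_{j-1} := N · v_j for j = 3, …, 2.

Pick v_3 = (0, 1, 0, 0)ᵀ.
Then v_2 = N · v_3 = (-1, 1, 1, -1)ᵀ.
Then v_1 = N · v_2 = (2, 2, 2, -2)ᵀ.

Sanity check: (A − (-4)·I) v_1 = (0, 0, 0, 0)ᵀ = 0. ✓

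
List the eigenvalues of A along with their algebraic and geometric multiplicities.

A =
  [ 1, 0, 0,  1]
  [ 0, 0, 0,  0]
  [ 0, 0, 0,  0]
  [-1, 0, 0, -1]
λ = 0: alg = 4, geom = 3

Step 1 — factor the characteristic polynomial to read off the algebraic multiplicities:
  χ_A(x) = x^4

Step 2 — compute geometric multiplicities via the rank-nullity identity g(λ) = n − rank(A − λI):
  rank(A − (0)·I) = 1, so dim ker(A − (0)·I) = n − 1 = 3

Summary:
  λ = 0: algebraic multiplicity = 4, geometric multiplicity = 3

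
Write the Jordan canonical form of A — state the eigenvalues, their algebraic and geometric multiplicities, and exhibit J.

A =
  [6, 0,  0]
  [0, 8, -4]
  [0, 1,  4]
J_2(6) ⊕ J_1(6)

The characteristic polynomial is
  det(x·I − A) = x^3 - 18*x^2 + 108*x - 216 = (x - 6)^3

Eigenvalues and multiplicities (the geometric multiplicity of λ is n − rank(A − λI), which equals the number of Jordan blocks for λ):
  λ = 6: algebraic multiplicity = 3, geometric multiplicity = 2

Determining the block sizes for each eigenvalue:
  λ = 6: 2 blocks summing to 3 forces exactly one block of size 2 and the rest size 1 → block sizes [2, 1]

Assembling the blocks gives a Jordan form
J =
  [6, 1, 0]
  [0, 6, 0]
  [0, 0, 6]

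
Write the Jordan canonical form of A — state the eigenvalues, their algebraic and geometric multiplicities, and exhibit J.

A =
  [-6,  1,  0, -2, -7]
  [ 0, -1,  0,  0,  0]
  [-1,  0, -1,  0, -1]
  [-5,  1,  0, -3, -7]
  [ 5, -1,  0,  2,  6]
J_2(-1) ⊕ J_2(-1) ⊕ J_1(-1)

The characteristic polynomial is
  det(x·I − A) = x^5 + 5*x^4 + 10*x^3 + 10*x^2 + 5*x + 1 = (x + 1)^5

Eigenvalues and multiplicities (the geometric multiplicity of λ is n − rank(A − λI), which equals the number of Jordan blocks for λ):
  λ = -1: algebraic multiplicity = 5, geometric multiplicity = 3

Determining the block sizes for each eigenvalue:
  λ = -1: with am = 5 and gm = 3, the partition is not yet determined (e.g. several partitions of 5 into 3 parts exist). Let N = A − (-1)·I. Computing rank(N^1) = 2, rank(N^2) = 0; the number of blocks of size ≥ j is rank(N^{j−1}) − rank(N^j), giving [3, 2]. So we have 2 block(s) of size 2, 1 block(s) of size 1 → block sizes [2, 2, 1]

Assembling the blocks gives a Jordan form
J =
  [-1,  1,  0,  0,  0]
  [ 0, -1,  0,  0,  0]
  [ 0,  0, -1,  1,  0]
  [ 0,  0,  0, -1,  0]
  [ 0,  0,  0,  0, -1]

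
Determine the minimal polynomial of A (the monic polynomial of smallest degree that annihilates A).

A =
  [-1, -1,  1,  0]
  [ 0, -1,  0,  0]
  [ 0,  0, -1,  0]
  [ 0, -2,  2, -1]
x^2 + 2*x + 1

The characteristic polynomial is χ_A(x) = (x + 1)^4, so the eigenvalues are known. The minimal polynomial is
  m_A(x) = Π_λ (x − λ)^{k_λ}
where k_λ is the size of the *largest* Jordan block for λ (equivalently, the smallest k with (A − λI)^k v = 0 for every generalised eigenvector v of λ).

  λ = -1: largest Jordan block has size 2, contributing (x + 1)^2

So m_A(x) = (x + 1)^2 = x^2 + 2*x + 1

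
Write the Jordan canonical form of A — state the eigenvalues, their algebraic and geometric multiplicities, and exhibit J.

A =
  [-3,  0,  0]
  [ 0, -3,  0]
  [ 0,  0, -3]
J_1(-3) ⊕ J_1(-3) ⊕ J_1(-3)

The characteristic polynomial is
  det(x·I − A) = x^3 + 9*x^2 + 27*x + 27 = (x + 3)^3

Eigenvalues and multiplicities (the geometric multiplicity of λ is n − rank(A − λI), which equals the number of Jordan blocks for λ):
  λ = -3: algebraic multiplicity = 3, geometric multiplicity = 3

Determining the block sizes for each eigenvalue:
  λ = -3: gm = am = 3, so every block has size 1 → block sizes [1, 1, 1]

Assembling the blocks gives a Jordan form
J =
  [-3,  0,  0]
  [ 0, -3,  0]
  [ 0,  0, -3]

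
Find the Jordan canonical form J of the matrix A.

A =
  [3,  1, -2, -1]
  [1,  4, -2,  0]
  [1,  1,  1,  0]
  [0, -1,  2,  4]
J_3(3) ⊕ J_1(3)

The characteristic polynomial is
  det(x·I − A) = x^4 - 12*x^3 + 54*x^2 - 108*x + 81 = (x - 3)^4

Eigenvalues and multiplicities (the geometric multiplicity of λ is n − rank(A − λI), which equals the number of Jordan blocks for λ):
  λ = 3: algebraic multiplicity = 4, geometric multiplicity = 2

Determining the block sizes for each eigenvalue:
  λ = 3: with am = 4 and gm = 2, the partition is not yet determined (e.g. several partitions of 4 into 2 parts exist). Let N = A − (3)·I. Computing rank(N^1) = 2, rank(N^2) = 1, rank(N^3) = 0; the number of blocks of size ≥ j is rank(N^{j−1}) − rank(N^j), giving [2, 1, 1]. So we have 1 block(s) of size 3, 1 block(s) of size 1 → block sizes [3, 1]

Assembling the blocks gives a Jordan form
J =
  [3, 1, 0, 0]
  [0, 3, 1, 0]
  [0, 0, 3, 0]
  [0, 0, 0, 3]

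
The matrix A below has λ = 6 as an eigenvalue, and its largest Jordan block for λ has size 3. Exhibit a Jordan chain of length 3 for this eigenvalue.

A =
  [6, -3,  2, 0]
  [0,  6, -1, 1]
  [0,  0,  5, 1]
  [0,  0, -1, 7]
A Jordan chain for λ = 6 of length 3:
v_1 = (1, 0, 0, 0)ᵀ
v_2 = (2, -1, -1, -1)ᵀ
v_3 = (0, 0, 1, 0)ᵀ

Let N = A − (6)·I. We want v_3 with N^3 v_3 = 0 but N^2 v_3 ≠ 0; then v_{j-1} := N · v_j for j = 3, …, 2.

Pick v_3 = (0, 0, 1, 0)ᵀ.
Then v_2 = N · v_3 = (2, -1, -1, -1)ᵀ.
Then v_1 = N · v_2 = (1, 0, 0, 0)ᵀ.

Sanity check: (A − (6)·I) v_1 = (0, 0, 0, 0)ᵀ = 0. ✓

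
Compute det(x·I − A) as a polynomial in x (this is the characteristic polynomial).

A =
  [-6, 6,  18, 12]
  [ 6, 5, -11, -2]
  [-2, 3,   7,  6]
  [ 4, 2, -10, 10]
x^4 - 16*x^3 + 72*x^2 - 432

Expanding det(x·I − A) (e.g. by cofactor expansion or by noting that A is similar to its Jordan form J, which has the same characteristic polynomial as A) gives
  χ_A(x) = x^4 - 16*x^3 + 72*x^2 - 432
which factors as (x - 6)^3*(x + 2). The eigenvalues (with algebraic multiplicities) are λ = -2 with multiplicity 1, λ = 6 with multiplicity 3.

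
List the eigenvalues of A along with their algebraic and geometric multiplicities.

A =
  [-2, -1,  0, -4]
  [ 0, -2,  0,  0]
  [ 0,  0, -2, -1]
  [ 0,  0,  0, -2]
λ = -2: alg = 4, geom = 2

Step 1 — factor the characteristic polynomial to read off the algebraic multiplicities:
  χ_A(x) = (x + 2)^4

Step 2 — compute geometric multiplicities via the rank-nullity identity g(λ) = n − rank(A − λI):
  rank(A − (-2)·I) = 2, so dim ker(A − (-2)·I) = n − 2 = 2

Summary:
  λ = -2: algebraic multiplicity = 4, geometric multiplicity = 2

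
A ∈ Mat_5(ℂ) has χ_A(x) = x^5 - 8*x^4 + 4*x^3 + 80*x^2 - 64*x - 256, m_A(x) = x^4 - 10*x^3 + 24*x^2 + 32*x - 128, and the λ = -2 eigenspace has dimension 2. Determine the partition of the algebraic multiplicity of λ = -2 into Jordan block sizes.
Block sizes for λ = -2: [1, 1]

Step 1 — from the characteristic polynomial, algebraic multiplicity of λ = -2 is 2. From dim ker(A − (-2)·I) = 2, there are exactly 2 Jordan blocks for λ = -2.
Step 2 — from the minimal polynomial, the factor (x + 2) tells us the largest block for λ = -2 has size 1.
Step 3 — with total size 2, 2 blocks, and largest block 1, the block sizes (in nonincreasing order) are [1, 1].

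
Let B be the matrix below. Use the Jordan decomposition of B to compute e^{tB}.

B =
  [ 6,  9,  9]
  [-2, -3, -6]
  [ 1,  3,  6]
e^{tB} =
  [3*t*exp(3*t) + exp(3*t), 9*t*exp(3*t), 9*t*exp(3*t)]
  [-2*t*exp(3*t), -6*t*exp(3*t) + exp(3*t), -6*t*exp(3*t)]
  [t*exp(3*t), 3*t*exp(3*t), 3*t*exp(3*t) + exp(3*t)]

Strategy: write B = P · J · P⁻¹ where J is a Jordan canonical form, so e^{tB} = P · e^{tJ} · P⁻¹, and e^{tJ} can be computed block-by-block.

B has Jordan form
J =
  [3, 1, 0]
  [0, 3, 0]
  [0, 0, 3]
(up to reordering of blocks).

Per-block formulas:
  For a 2×2 Jordan block J_2(3): exp(t · J_2(3)) = e^(3t)·(I + t·N), where N is the 2×2 nilpotent shift.
  For a 1×1 block at λ = 3: exp(t · [3]) = [e^(3t)].

After assembling e^{tJ} and conjugating by P, we get:

e^{tB} =
  [3*t*exp(3*t) + exp(3*t), 9*t*exp(3*t), 9*t*exp(3*t)]
  [-2*t*exp(3*t), -6*t*exp(3*t) + exp(3*t), -6*t*exp(3*t)]
  [t*exp(3*t), 3*t*exp(3*t), 3*t*exp(3*t) + exp(3*t)]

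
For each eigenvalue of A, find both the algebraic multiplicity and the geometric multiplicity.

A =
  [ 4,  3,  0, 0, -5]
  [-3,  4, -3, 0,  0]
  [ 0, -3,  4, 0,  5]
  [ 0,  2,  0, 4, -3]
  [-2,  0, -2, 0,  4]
λ = 4: alg = 5, geom = 2

Step 1 — factor the characteristic polynomial to read off the algebraic multiplicities:
  χ_A(x) = (x - 4)^5

Step 2 — compute geometric multiplicities via the rank-nullity identity g(λ) = n − rank(A − λI):
  rank(A − (4)·I) = 3, so dim ker(A − (4)·I) = n − 3 = 2

Summary:
  λ = 4: algebraic multiplicity = 5, geometric multiplicity = 2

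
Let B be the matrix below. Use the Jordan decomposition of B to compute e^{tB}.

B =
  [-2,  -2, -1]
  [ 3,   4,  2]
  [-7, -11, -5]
e^{tB} =
  [t^2*exp(-t) - t*exp(-t) + exp(-t), 3*t^2*exp(-t)/2 - 2*t*exp(-t), t^2*exp(-t)/2 - t*exp(-t)]
  [-t^2*exp(-t) + 3*t*exp(-t), -3*t^2*exp(-t)/2 + 5*t*exp(-t) + exp(-t), -t^2*exp(-t)/2 + 2*t*exp(-t)]
  [t^2*exp(-t) - 7*t*exp(-t), 3*t^2*exp(-t)/2 - 11*t*exp(-t), t^2*exp(-t)/2 - 4*t*exp(-t) + exp(-t)]

Strategy: write B = P · J · P⁻¹ where J is a Jordan canonical form, so e^{tB} = P · e^{tJ} · P⁻¹, and e^{tJ} can be computed block-by-block.

B has Jordan form
J =
  [-1,  1,  0]
  [ 0, -1,  1]
  [ 0,  0, -1]
(up to reordering of blocks).

Per-block formulas:
  For a 3×3 Jordan block J_3(-1): exp(t · J_3(-1)) = e^(-1t)·(I + t·N + (t^2/2)·N^2), where N is the 3×3 nilpotent shift.

After assembling e^{tJ} and conjugating by P, we get:

e^{tB} =
  [t^2*exp(-t) - t*exp(-t) + exp(-t), 3*t^2*exp(-t)/2 - 2*t*exp(-t), t^2*exp(-t)/2 - t*exp(-t)]
  [-t^2*exp(-t) + 3*t*exp(-t), -3*t^2*exp(-t)/2 + 5*t*exp(-t) + exp(-t), -t^2*exp(-t)/2 + 2*t*exp(-t)]
  [t^2*exp(-t) - 7*t*exp(-t), 3*t^2*exp(-t)/2 - 11*t*exp(-t), t^2*exp(-t)/2 - 4*t*exp(-t) + exp(-t)]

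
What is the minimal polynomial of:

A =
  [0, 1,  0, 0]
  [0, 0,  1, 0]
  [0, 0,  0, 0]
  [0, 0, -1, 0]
x^3

The characteristic polynomial is χ_A(x) = x^4, so the eigenvalues are known. The minimal polynomial is
  m_A(x) = Π_λ (x − λ)^{k_λ}
where k_λ is the size of the *largest* Jordan block for λ (equivalently, the smallest k with (A − λI)^k v = 0 for every generalised eigenvector v of λ).

  λ = 0: largest Jordan block has size 3, contributing (x − 0)^3

So m_A(x) = x^3 = x^3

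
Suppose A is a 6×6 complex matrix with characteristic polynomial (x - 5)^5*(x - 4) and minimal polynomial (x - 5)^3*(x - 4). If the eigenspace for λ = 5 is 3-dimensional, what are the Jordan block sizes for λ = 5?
Block sizes for λ = 5: [3, 1, 1]

Step 1 — from the characteristic polynomial, algebraic multiplicity of λ = 5 is 5. From dim ker(A − (5)·I) = 3, there are exactly 3 Jordan blocks for λ = 5.
Step 2 — from the minimal polynomial, the factor (x − 5)^3 tells us the largest block for λ = 5 has size 3.
Step 3 — with total size 5, 3 blocks, and largest block 3, the block sizes (in nonincreasing order) are [3, 1, 1].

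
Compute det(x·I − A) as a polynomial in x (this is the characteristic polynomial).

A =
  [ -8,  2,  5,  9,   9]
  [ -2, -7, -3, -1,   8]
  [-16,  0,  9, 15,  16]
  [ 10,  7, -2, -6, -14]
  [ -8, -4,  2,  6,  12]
x^5

Expanding det(x·I − A) (e.g. by cofactor expansion or by noting that A is similar to its Jordan form J, which has the same characteristic polynomial as A) gives
  χ_A(x) = x^5
which factors as x^5. The eigenvalues (with algebraic multiplicities) are λ = 0 with multiplicity 5.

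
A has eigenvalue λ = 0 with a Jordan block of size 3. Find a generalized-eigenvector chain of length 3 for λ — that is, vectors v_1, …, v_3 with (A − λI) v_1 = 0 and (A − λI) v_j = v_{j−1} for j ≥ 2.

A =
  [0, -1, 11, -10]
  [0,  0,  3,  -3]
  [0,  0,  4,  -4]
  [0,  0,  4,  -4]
A Jordan chain for λ = 0 of length 3:
v_1 = (1, 0, 0, 0)ᵀ
v_2 = (11, 3, 4, 4)ᵀ
v_3 = (0, 0, 1, 0)ᵀ

Let N = A − (0)·I. We want v_3 with N^3 v_3 = 0 but N^2 v_3 ≠ 0; then v_{j-1} := N · v_j for j = 3, …, 2.

Pick v_3 = (0, 0, 1, 0)ᵀ.
Then v_2 = N · v_3 = (11, 3, 4, 4)ᵀ.
Then v_1 = N · v_2 = (1, 0, 0, 0)ᵀ.

Sanity check: (A − (0)·I) v_1 = (0, 0, 0, 0)ᵀ = 0. ✓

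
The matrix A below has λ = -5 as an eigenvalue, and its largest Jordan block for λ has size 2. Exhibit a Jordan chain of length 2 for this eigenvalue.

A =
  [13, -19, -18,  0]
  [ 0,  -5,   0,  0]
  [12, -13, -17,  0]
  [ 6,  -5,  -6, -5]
A Jordan chain for λ = -5 of length 2:
v_1 = (-1, 0, -1, 1)ᵀ
v_2 = (1, 1, 0, 0)ᵀ

Let N = A − (-5)·I. We want v_2 with N^2 v_2 = 0 but N^1 v_2 ≠ 0; then v_{j-1} := N · v_j for j = 2, …, 2.

Pick v_2 = (1, 1, 0, 0)ᵀ.
Then v_1 = N · v_2 = (-1, 0, -1, 1)ᵀ.

Sanity check: (A − (-5)·I) v_1 = (0, 0, 0, 0)ᵀ = 0. ✓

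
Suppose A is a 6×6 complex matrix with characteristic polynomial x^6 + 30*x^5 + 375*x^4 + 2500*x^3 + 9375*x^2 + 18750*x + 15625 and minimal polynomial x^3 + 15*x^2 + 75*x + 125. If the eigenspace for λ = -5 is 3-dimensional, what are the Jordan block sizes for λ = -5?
Block sizes for λ = -5: [3, 2, 1]

Step 1 — from the characteristic polynomial, algebraic multiplicity of λ = -5 is 6. From dim ker(A − (-5)·I) = 3, there are exactly 3 Jordan blocks for λ = -5.
Step 2 — from the minimal polynomial, the factor (x + 5)^3 tells us the largest block for λ = -5 has size 3.
Step 3 — with total size 6, 3 blocks, and largest block 3, the block sizes (in nonincreasing order) are [3, 2, 1].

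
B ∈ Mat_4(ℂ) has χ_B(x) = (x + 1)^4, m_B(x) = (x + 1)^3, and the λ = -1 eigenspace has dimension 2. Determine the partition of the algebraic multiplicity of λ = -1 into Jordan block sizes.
Block sizes for λ = -1: [3, 1]

Step 1 — from the characteristic polynomial, algebraic multiplicity of λ = -1 is 4. From dim ker(B − (-1)·I) = 2, there are exactly 2 Jordan blocks for λ = -1.
Step 2 — from the minimal polynomial, the factor (x + 1)^3 tells us the largest block for λ = -1 has size 3.
Step 3 — with total size 4, 2 blocks, and largest block 3, the block sizes (in nonincreasing order) are [3, 1].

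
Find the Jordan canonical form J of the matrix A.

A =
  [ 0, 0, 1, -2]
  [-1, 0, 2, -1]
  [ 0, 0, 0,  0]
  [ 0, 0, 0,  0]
J_3(0) ⊕ J_1(0)

The characteristic polynomial is
  det(x·I − A) = x^4

Eigenvalues and multiplicities (the geometric multiplicity of λ is n − rank(A − λI), which equals the number of Jordan blocks for λ):
  λ = 0: algebraic multiplicity = 4, geometric multiplicity = 2

Determining the block sizes for each eigenvalue:
  λ = 0: with am = 4 and gm = 2, the partition is not yet determined (e.g. several partitions of 4 into 2 parts exist). Let N = A − (0)·I. Computing rank(N^1) = 2, rank(N^2) = 1, rank(N^3) = 0; the number of blocks of size ≥ j is rank(N^{j−1}) − rank(N^j), giving [2, 1, 1]. So we have 1 block(s) of size 3, 1 block(s) of size 1 → block sizes [3, 1]

Assembling the blocks gives a Jordan form
J =
  [0, 1, 0, 0]
  [0, 0, 1, 0]
  [0, 0, 0, 0]
  [0, 0, 0, 0]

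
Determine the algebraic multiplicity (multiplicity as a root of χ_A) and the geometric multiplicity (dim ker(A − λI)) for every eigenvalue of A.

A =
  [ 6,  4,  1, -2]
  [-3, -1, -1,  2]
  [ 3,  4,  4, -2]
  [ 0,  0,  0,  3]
λ = 3: alg = 4, geom = 3

Step 1 — factor the characteristic polynomial to read off the algebraic multiplicities:
  χ_A(x) = (x - 3)^4

Step 2 — compute geometric multiplicities via the rank-nullity identity g(λ) = n − rank(A − λI):
  rank(A − (3)·I) = 1, so dim ker(A − (3)·I) = n − 1 = 3

Summary:
  λ = 3: algebraic multiplicity = 4, geometric multiplicity = 3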